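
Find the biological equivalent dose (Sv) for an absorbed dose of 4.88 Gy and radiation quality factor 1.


H = D * Q
H = 4.88 * 1
H = 4.8800 Sv

4.8800


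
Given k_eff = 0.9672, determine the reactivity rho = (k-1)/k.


rho = (k_eff - 1) / k_eff
rho = (0.9672 - 1) / 0.9672
rho = -0.033912

-0.033912


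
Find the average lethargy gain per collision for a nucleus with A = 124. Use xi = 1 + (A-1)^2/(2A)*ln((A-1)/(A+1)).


xi = 1 + (A-1)^2/(2A) * ln((A-1)/(A+1))
xi = 1 + (124-1)^2/(2*124) * ln((124-1)/(124 +1))
xi = 0.016043

0.016043


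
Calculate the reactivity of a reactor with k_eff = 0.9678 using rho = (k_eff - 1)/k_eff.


rho = (k_eff - 1) / k_eff
rho = (0.9678 - 1) / 0.9678
rho = -0.033271

-0.033271


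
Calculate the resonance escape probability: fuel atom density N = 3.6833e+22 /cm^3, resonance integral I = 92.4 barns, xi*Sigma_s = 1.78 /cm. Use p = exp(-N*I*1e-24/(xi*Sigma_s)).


p = exp(-N * I * 1e-24 / (xi*Sigma_s))
p = exp(-3.6833e+22 * 92.4 * 1e-24 / 1.78)
p = 0.14778

0.14778


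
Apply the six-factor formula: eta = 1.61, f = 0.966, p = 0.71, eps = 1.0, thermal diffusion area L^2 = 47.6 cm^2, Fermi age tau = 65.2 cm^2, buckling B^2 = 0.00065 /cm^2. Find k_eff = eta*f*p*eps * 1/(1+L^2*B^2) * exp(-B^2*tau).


k_inf = eta*f*p*eps = 1.61*0.966*0.71*1.0 = 1.104235
P_TNL = 1/(1 + L^2*B^2) = 1/(1 + 47.6*0.00065) = 0.9699886
P_FNL = exp(-B^2*tau) = exp(-0.00065*65.2) = 0.9585055
k_eff = k_inf * P_TNL * P_FNL = 1.104235 * 0.9699886 * 0.9585055
k_eff = 1.0267

1.0267


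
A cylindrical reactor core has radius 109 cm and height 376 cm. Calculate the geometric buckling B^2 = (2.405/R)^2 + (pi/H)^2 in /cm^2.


B^2 = (2.405/R)^2 + (pi/H)^2
B^2 = (2.405/109)^2 + (pi/376)^2
B^2 = 5.5664e-04 /cm^2

5.5664e-04


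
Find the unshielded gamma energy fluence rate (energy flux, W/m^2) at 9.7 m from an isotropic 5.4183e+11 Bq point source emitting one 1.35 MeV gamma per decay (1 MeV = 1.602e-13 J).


psi = A * E * 1.602e-13 / (4*pi*r^2)
psi = 5.4183e+11 * 1.35 * 1.602e-13 / (4*pi*9.7^2)
psi = 9.9107e-05 W/m^2

9.9107e-05


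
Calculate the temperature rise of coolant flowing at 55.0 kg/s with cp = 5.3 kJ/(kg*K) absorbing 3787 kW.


dT = Q / (m_dot * cp)
dT = 3787 / (55.0 * 5.3)
dT = 12.991 C

12.991


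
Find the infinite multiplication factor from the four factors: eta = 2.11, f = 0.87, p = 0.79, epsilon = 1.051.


k_inf = eta * f * p * epsilon
k_inf = 2.11 * 0.87 * 0.79 * 1.051
k_inf = 1.5242

1.5242


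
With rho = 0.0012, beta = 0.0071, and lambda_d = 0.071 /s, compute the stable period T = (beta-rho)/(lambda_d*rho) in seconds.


T = (beta - rho) / (lambda_d * rho)
T = (0.0071 - 0.0012) / (0.071 * 0.0012)
T = 69.249 s

69.249


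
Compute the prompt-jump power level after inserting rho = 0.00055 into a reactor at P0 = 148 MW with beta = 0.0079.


P1/P0 = beta / (beta - rho)
P1/P0 = 0.0079 / (0.0079 - 0.00055) = 1.074830
P1 = 148 * 1.074830 = 159.07 MW

159.07


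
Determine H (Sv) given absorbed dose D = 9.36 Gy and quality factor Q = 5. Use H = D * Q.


H = D * Q
H = 9.36 * 5
H = 46.800 Sv

46.800


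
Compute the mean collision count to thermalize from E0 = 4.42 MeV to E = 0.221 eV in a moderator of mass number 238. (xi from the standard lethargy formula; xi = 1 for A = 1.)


xi = 1 + (A-1)^2/(2A)*ln((A-1)/(A+1)) = 0.008379872 (for A = 238)
n = ln(E0/E) / xi
n = ln(4.42e6 / 0.221) / 0.008379872
n = ln(2.000000e+07) / 0.008379872 = 2006.1

2006.1


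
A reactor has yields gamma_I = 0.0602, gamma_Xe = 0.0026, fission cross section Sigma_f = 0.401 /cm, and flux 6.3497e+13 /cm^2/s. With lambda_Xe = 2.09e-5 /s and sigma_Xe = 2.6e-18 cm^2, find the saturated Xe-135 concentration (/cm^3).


Xe_eq = (gamma_I + gamma_Xe) * Sigma_f * phi / (lambda_Xe + sigma_Xe * phi)
Numerator = (0.0602 + 0.0026) * 0.401 * 6.3497e+13 = 1.599032e+12
Denominator = 2.09e-5 + 2.6e-18 * 6.3497e+13 = 1.859922e-04
Xe_eq = 1.599032e+12 / 1.859922e-04 = 8.5973e+15 /cm^3

8.5973e+15


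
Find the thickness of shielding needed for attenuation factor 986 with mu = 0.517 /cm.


x = ln(factor) / mu
x = ln(986) / 0.517
x = 13.334 cm

13.334


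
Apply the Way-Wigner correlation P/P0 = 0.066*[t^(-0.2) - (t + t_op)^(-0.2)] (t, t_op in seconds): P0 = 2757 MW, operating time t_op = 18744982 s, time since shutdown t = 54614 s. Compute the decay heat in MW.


P/P0 = 0.066 * [t^(-0.2) - (t + t_op)^(-0.2)]
P/P0 = 0.066 * [54614^(-0.2) - (54614 + 18744982)^(-0.2)]
P/P0 = 0.066 * [0.1128598 - 0.03508894] = 0.005132877
P = 2757 * 0.005132877 = 14.151 MW

14.151


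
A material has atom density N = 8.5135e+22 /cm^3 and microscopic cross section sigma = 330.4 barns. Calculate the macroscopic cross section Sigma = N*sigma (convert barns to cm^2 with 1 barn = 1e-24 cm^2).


Sigma = N * sigma_barns * 1e-24
Sigma = 8.5135e+22 * 330.4 * 1e-24
Sigma = 28.129 /cm

28.129


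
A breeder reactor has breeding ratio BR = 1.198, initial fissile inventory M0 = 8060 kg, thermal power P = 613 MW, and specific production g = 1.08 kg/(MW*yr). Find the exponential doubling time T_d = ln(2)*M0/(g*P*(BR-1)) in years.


Breeding gain G = BR - 1 = 1.198 - 1 = 0.198
Fissile production rate = g * P * G = 1.08 * 613 * 0.198 = 131.08392 kg/yr
T_d = ln(2) * M0 / (g * P * G)
T_d = ln(2) * 8060 / 131.08392 = 42.620 yr

42.620


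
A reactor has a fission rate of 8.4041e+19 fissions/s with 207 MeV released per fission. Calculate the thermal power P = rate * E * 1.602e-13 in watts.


P = fission_rate * E_MeV * 1.602e-13
P = 8.4041e+19 * 207 * 1.602e-13
P = 2.7869e+09 W

2.7869e+09


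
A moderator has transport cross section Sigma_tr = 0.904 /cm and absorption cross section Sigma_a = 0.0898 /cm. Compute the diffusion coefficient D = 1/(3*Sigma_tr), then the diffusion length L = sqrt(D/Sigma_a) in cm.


D = 1 / (3 * Sigma_tr) = 1 / (3 * 0.904) = 0.3687316 cm
L = sqrt(D / Sigma_a)
L = sqrt(0.3687316 / 0.0898)
L = 2.0264 cm

2.0264


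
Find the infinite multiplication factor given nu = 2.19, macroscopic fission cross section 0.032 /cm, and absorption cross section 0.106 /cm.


k_inf = nu * Sigma_f / Sigma_a
k_inf = 2.19 * 0.032 / 0.106
k_inf = 0.66113

0.66113


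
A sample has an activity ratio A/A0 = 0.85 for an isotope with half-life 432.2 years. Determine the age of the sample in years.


lambda = ln(2) / t_half = ln(2) / 432.2 = 0.001603765 /yr
t = -ln(A/A0) / lambda
t = -ln(0.85) / 0.001603765
t = 101.34 yr

101.34


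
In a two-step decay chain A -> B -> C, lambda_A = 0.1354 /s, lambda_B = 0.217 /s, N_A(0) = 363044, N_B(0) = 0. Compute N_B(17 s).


N_B(t) = lambda_A * N_A0 / (lambda_B - lambda_A) * [exp(-lambda_A*t) - exp(-lambda_B*t)]
exp(-0.1354*17) = 0.1000785; exp(-0.217*17) = 0.02499699
N_B = 0.1354 * 363044 / (0.217 - 0.1354) * (0.1000785 - 0.02499699)
N_B = 45229

45229


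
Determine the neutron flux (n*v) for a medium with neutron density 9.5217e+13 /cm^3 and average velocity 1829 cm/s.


phi = n * v
phi = 9.5217e+13 * 1829
phi = 1.7415e+17 /cm^2/s

1.7415e+17


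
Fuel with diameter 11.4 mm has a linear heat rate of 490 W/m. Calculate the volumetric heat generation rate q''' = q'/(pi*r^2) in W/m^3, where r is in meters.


r = D / 2 / 1000 = 11.4 / 2 / 1000 = 0.0057 m
q''' = q' / (pi * r^2)
q''' = 490 / (pi * 0.0057^2)
q''' = 4.8006e+06 W/m^3

4.8006e+06


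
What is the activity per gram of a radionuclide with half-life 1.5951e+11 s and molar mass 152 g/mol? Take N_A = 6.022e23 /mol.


lambda = ln(2) / t_half = ln(2) / 1.5951e+11 = 4.345478e-12 /s
SA = lambda * N_A / M
SA = 4.345478e-12 * 6.022e23 / 152
SA = 1.7216e+10 Bq/g

1.7216e+10


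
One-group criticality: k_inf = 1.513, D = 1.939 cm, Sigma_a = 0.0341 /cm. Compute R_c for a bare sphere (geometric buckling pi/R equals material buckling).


L^2 = D / Sigma_a = 1.939 / 0.0341 = 56.86217 cm^2
B_m^2 = (k_inf - 1) / L^2 = (1.513 - 1) / 56.86217 = 0.009021815 /cm^2
For a bare sphere: B_g = pi/R, so R_c = pi / sqrt(B_m^2)
R_c = pi / sqrt(0.009021815) = 33.075 cm

33.075


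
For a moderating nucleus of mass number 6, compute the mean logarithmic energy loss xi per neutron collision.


xi = 1 + (A-1)^2/(2A) * ln((A-1)/(A+1))
xi = 1 + (6-1)^2/(2*6) * ln((6-1)/(6 +1))
xi = 0.29902

0.29902


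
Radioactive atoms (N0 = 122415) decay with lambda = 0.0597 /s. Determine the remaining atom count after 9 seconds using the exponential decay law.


N = N0 * exp(-lambda * t)
N = 122415 * exp(-0.0597 * 9)
N = 71530

71530


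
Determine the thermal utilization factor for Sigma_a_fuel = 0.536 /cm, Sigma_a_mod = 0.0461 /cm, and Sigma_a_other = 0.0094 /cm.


f = Sigma_a_fuel / (Sigma_a_fuel + Sigma_a_mod + Sigma_a_other)
f = 0.536 / (0.536 + 0.0461 + 0.0094)
f = 0.90617

0.90617


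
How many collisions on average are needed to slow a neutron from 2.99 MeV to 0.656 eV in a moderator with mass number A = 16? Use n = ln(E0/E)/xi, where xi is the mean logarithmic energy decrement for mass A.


xi = 1 + (A-1)^2/(2A)*ln((A-1)/(A+1)) = 0.1199467 (for A = 16)
n = ln(E0/E) / xi
n = ln(2.99e6 / 0.656) / 0.1199467
n = ln(4.557927e+06) / 0.1199467 = 127.83

127.83


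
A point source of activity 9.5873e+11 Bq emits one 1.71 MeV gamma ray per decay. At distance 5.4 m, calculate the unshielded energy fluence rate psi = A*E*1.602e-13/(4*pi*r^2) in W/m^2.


psi = A * E * 1.602e-13 / (4*pi*r^2)
psi = 9.5873e+11 * 1.71 * 1.602e-13 / (4*pi*5.4^2)
psi = 7.1673e-04 W/m^2

7.1673e-04


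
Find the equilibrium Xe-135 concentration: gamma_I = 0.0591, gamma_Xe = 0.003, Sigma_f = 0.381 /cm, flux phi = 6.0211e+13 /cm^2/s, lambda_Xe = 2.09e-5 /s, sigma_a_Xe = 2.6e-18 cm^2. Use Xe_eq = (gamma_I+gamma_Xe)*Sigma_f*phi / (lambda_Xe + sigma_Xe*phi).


Xe_eq = (gamma_I + gamma_Xe) * Sigma_f * phi / (lambda_Xe + sigma_Xe * phi)
Numerator = (0.0591 + 0.003) * 0.381 * 6.0211e+13 = 1.424598e+12
Denominator = 2.09e-5 + 2.6e-18 * 6.0211e+13 = 1.774486e-04
Xe_eq = 1.424598e+12 / 1.774486e-04 = 8.0282e+15 /cm^3

8.0282e+15


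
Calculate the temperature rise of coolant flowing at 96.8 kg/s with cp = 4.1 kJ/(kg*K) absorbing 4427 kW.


dT = Q / (m_dot * cp)
dT = 4427 / (96.8 * 4.1)
dT = 11.155 C

11.155


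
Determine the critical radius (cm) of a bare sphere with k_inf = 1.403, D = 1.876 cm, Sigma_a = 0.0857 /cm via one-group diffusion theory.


L^2 = D / Sigma_a = 1.876 / 0.0857 = 21.89032 cm^2
B_m^2 = (k_inf - 1) / L^2 = (1.403 - 1) / 21.89032 = 0.01840996 /cm^2
For a bare sphere: B_g = pi/R, so R_c = pi / sqrt(B_m^2)
R_c = pi / sqrt(0.01840996) = 23.154 cm

23.154


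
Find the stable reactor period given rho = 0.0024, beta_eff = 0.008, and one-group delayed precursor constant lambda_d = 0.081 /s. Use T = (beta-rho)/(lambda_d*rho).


T = (beta - rho) / (lambda_d * rho)
T = (0.008 - 0.0024) / (0.081 * 0.0024)
T = 28.807 s

28.807


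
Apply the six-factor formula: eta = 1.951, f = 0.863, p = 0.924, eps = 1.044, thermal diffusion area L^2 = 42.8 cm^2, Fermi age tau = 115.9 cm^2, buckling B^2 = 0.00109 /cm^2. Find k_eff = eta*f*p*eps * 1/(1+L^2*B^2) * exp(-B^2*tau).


k_inf = eta*f*p*eps = 1.951*0.863*0.924*1.044 = 1.624204
P_TNL = 1/(1 + L^2*B^2) = 1/(1 + 42.8*0.00109) = 0.9554274
P_FNL = exp(-B^2*tau) = exp(-0.00109*115.9) = 0.8813231
k_eff = k_inf * P_TNL * P_FNL = 1.624204 * 0.9554274 * 0.8813231
k_eff = 1.3676

1.3676


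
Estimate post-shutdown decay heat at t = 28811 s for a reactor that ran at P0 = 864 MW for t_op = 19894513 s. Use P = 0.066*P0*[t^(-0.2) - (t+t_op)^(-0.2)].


P/P0 = 0.066 * [t^(-0.2) - (t + t_op)^(-0.2)]
P/P0 = 0.066 * [28811^(-0.2) - (28811 + 19894513)^(-0.2)]
P/P0 = 0.066 * [0.1282591 - 0.03468388] = 0.006175965
P = 864 * 0.006175965 = 5.3360 MW

5.3360


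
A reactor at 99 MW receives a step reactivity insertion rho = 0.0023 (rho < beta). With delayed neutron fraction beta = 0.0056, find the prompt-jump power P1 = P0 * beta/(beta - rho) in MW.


P1/P0 = beta / (beta - rho)
P1/P0 = 0.0056 / (0.0056 - 0.0023) = 1.696970
P1 = 99 * 1.696970 = 168.00 MW

168.00


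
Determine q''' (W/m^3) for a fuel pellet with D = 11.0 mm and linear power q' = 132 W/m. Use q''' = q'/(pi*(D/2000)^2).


r = D / 2 / 1000 = 11.0 / 2 / 1000 = 0.0055 m
q''' = q' / (pi * r^2)
q''' = 132 / (pi * 0.0055^2)
q''' = 1.3890e+06 W/m^3

1.3890e+06


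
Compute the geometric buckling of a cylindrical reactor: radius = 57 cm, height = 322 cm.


B^2 = (2.405/R)^2 + (pi/H)^2
B^2 = (2.405/57)^2 + (pi/322)^2
B^2 = 0.0018754 /cm^2

0.0018754


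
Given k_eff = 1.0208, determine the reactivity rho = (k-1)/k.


rho = (k_eff - 1) / k_eff
rho = (1.0208 - 1) / 1.0208
rho = 0.020376

0.020376


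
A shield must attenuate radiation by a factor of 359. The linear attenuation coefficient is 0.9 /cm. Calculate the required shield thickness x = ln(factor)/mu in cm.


x = ln(factor) / mu
x = ln(359) / 0.9
x = 6.5370 cm

6.5370


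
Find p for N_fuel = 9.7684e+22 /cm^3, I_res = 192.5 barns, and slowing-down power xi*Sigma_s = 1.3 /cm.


p = exp(-N * I * 1e-24 / (xi*Sigma_s))
p = exp(-9.7684e+22 * 192.5 * 1e-24 / 1.3)
p = 5.2244e-07

5.2244e-07


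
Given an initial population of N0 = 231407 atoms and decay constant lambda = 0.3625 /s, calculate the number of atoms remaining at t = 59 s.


N = N0 * exp(-lambda * t)
N = 231407 * exp(-0.3625 * 59)
N = 1.1910e-04

1.1910e-04


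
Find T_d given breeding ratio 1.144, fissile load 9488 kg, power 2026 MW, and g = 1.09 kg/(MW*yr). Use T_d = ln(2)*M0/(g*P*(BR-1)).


Breeding gain G = BR - 1 = 1.144 - 1 = 0.144
Fissile production rate = g * P * G = 1.09 * 2026 * 0.144 = 318.00096 kg/yr
T_d = ln(2) * M0 / (g * P * G)
T_d = ln(2) * 9488 / 318.00096 = 20.681 yr

20.681


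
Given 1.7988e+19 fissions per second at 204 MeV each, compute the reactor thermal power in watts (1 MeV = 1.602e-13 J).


P = fission_rate * E_MeV * 1.602e-13
P = 1.7988e+19 * 204 * 1.602e-13
P = 5.8786e+08 W

5.8786e+08


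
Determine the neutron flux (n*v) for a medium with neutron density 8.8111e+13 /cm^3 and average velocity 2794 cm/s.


phi = n * v
phi = 8.8111e+13 * 2794
phi = 2.4618e+17 /cm^2/s

2.4618e+17


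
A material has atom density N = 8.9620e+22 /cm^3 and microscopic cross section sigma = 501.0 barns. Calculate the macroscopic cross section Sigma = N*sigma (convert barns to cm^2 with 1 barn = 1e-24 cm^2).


Sigma = N * sigma_barns * 1e-24
Sigma = 8.9620e+22 * 501.0 * 1e-24
Sigma = 44.900 /cm

44.900


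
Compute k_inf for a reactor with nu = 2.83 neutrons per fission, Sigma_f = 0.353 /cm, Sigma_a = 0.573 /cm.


k_inf = nu * Sigma_f / Sigma_a
k_inf = 2.83 * 0.353 / 0.573
k_inf = 1.7434

1.7434


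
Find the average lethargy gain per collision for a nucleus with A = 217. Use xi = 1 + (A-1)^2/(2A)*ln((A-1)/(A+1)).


xi = 1 + (A-1)^2/(2A) * ln((A-1)/(A+1))
xi = 1 + (217-1)^2/(2*217) * ln((217-1)/(217 +1))
xi = 0.0091883

0.0091883


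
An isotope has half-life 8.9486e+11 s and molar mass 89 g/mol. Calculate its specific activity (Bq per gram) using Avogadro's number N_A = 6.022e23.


lambda = ln(2) / t_half = ln(2) / 8.9486e+11 = 7.745873e-13 /s
SA = lambda * N_A / M
SA = 7.745873e-13 * 6.022e23 / 89
SA = 5.2411e+09 Bq/g

5.2411e+09


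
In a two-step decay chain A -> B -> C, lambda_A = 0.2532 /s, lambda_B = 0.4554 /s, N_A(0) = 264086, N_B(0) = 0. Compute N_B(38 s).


N_B(t) = lambda_A * N_A0 / (lambda_B - lambda_A) * [exp(-lambda_A*t) - exp(-lambda_B*t)]
exp(-0.2532*38) = 6.628148e-05; exp(-0.4554*38) = 3.051035e-08
N_B = 0.2532 * 264086 / (0.4554 - 0.2532) * (6.628148e-05 - 3.051035e-08)
N_B = 21.909

21.909


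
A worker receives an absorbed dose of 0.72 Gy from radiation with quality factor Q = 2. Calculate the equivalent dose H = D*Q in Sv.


H = D * Q
H = 0.72 * 2
H = 1.4400 Sv

1.4400


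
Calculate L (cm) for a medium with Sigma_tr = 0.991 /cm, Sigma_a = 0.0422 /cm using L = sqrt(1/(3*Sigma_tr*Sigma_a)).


D = 1 / (3 * Sigma_tr) = 1 / (3 * 0.991) = 0.3363606 cm
L = sqrt(D / Sigma_a)
L = sqrt(0.3363606 / 0.0422)
L = 2.8232 cm

2.8232


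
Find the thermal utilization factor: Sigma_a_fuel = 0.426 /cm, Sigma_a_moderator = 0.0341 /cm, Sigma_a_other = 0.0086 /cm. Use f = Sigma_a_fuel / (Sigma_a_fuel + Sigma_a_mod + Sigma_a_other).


f = Sigma_a_fuel / (Sigma_a_fuel + Sigma_a_mod + Sigma_a_other)
f = 0.426 / (0.426 + 0.0341 + 0.0086)
f = 0.90890

0.90890


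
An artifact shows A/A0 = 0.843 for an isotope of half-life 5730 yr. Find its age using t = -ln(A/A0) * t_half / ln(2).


lambda = ln(2) / t_half = ln(2) / 5730 = 1.209681e-04 /yr
t = -ln(A/A0) / lambda
t = -ln(0.843) / 1.209681e-04
t = 1411.8 yr

1411.8


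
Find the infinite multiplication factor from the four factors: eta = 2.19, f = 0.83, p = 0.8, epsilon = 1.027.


k_inf = eta * f * p * epsilon
k_inf = 2.19 * 0.83 * 0.8 * 1.027
k_inf = 1.4934

1.4934


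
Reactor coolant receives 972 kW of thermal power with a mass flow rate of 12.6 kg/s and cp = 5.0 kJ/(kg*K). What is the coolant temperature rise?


dT = Q / (m_dot * cp)
dT = 972 / (12.6 * 5.0)
dT = 15.429 C

15.429


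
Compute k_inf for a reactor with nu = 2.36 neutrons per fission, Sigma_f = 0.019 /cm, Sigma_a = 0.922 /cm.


k_inf = nu * Sigma_f / Sigma_a
k_inf = 2.36 * 0.019 / 0.922
k_inf = 0.048633

0.048633


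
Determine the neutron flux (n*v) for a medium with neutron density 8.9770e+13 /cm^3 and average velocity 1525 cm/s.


phi = n * v
phi = 8.9770e+13 * 1525
phi = 1.3690e+17 /cm^2/s

1.3690e+17


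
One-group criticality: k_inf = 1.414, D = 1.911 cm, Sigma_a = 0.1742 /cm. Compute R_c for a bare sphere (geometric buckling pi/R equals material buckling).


L^2 = D / Sigma_a = 1.911 / 0.1742 = 10.97015 cm^2
B_m^2 = (k_inf - 1) / L^2 = (1.414 - 1) / 10.97015 = 0.03773877 /cm^2
For a bare sphere: B_g = pi/R, so R_c = pi / sqrt(B_m^2)
R_c = pi / sqrt(0.03773877) = 16.172 cm

16.172


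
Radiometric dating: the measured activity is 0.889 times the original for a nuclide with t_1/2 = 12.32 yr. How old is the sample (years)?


lambda = ln(2) / t_half = ln(2) / 12.32 = 0.05626195 /yr
t = -ln(A/A0) / lambda
t = -ln(0.889) / 0.05626195
t = 2.0913 yr

2.0913


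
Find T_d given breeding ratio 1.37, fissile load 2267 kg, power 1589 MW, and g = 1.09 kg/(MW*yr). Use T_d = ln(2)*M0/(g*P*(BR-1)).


Breeding gain G = BR - 1 = 1.37 - 1 = 0.37
Fissile production rate = g * P * G = 1.09 * 1589 * 0.37 = 640.8437 kg/yr
T_d = ln(2) * M0 / (g * P * G)
T_d = ln(2) * 2267 / 640.8437 = 2.4520 yr

2.4520


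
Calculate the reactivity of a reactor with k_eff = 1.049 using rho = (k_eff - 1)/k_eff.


rho = (k_eff - 1) / k_eff
rho = (1.049 - 1) / 1.049
rho = 0.046711

0.046711


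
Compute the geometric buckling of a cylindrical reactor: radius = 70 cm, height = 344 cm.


B^2 = (2.405/R)^2 + (pi/H)^2
B^2 = (2.405/70)^2 + (pi/344)^2
B^2 = 0.0012638 /cm^2

0.0012638


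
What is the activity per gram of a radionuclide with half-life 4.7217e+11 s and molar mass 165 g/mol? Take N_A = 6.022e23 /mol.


lambda = ln(2) / t_half = ln(2) / 4.7217e+11 = 1.468003e-12 /s
SA = lambda * N_A / M
SA = 1.468003e-12 * 6.022e23 / 165
SA = 5.3578e+09 Bq/g

5.3578e+09


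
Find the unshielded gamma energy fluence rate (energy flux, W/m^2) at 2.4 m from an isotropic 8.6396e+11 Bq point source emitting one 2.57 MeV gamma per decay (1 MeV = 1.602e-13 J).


psi = A * E * 1.602e-13 / (4*pi*r^2)
psi = 8.6396e+11 * 2.57 * 1.602e-13 / (4*pi*2.4^2)
psi = 0.0049142 W/m^2

0.0049142


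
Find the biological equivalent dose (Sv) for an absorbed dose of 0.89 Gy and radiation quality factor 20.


H = D * Q
H = 0.89 * 20
H = 17.800 Sv

17.800


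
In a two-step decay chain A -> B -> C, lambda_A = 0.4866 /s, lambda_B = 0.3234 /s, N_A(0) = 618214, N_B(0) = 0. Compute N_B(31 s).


N_B(t) = lambda_A * N_A0 / (lambda_B - lambda_A) * [exp(-lambda_A*t) - exp(-lambda_B*t)]
exp(-0.4866*31) = 2.810875e-07; exp(-0.3234*31) = 4.426129e-05
N_B = 0.4866 * 618214 / (0.3234 - 0.4866) * (2.810875e-07 - 4.426129e-05)
N_B = 81.068

81.068


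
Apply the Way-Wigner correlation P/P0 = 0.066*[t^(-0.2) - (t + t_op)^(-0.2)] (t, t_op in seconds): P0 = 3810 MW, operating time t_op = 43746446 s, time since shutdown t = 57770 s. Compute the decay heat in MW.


P/P0 = 0.066 * [t^(-0.2) - (t + t_op)^(-0.2)]
P/P0 = 0.066 * [57770^(-0.2) - (57770 + 43746446)^(-0.2)]
P/P0 = 0.066 * [0.1115988 - 0.02962762] = 0.005410098
P = 3810 * 0.005410098 = 20.612 MW

20.612


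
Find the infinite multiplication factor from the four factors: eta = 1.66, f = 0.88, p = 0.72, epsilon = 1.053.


k_inf = eta * f * p * epsilon
k_inf = 1.66 * 0.88 * 0.72 * 1.053
k_inf = 1.1075

1.1075


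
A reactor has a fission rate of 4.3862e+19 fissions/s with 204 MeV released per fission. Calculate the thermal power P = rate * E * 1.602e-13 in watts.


P = fission_rate * E_MeV * 1.602e-13
P = 4.3862e+19 * 204 * 1.602e-13
P = 1.4334e+09 W

1.4334e+09


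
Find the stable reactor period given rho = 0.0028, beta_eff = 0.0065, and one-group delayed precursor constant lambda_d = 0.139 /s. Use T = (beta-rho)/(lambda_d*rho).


T = (beta - rho) / (lambda_d * rho)
T = (0.0065 - 0.0028) / (0.139 * 0.0028)
T = 9.5067 s

9.5067


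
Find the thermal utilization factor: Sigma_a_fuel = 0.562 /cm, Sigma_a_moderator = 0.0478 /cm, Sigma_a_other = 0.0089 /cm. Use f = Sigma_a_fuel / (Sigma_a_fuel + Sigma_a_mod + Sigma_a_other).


f = Sigma_a_fuel / (Sigma_a_fuel + Sigma_a_mod + Sigma_a_other)
f = 0.562 / (0.562 + 0.0478 + 0.0089)
f = 0.90836

0.90836


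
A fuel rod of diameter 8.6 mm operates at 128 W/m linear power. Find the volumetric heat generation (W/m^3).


r = D / 2 / 1000 = 8.6 / 2 / 1000 = 0.0043 m
q''' = q' / (pi * r^2)
q''' = 128 / (pi * 0.0043^2)
q''' = 2.2036e+06 W/m^3

2.2036e+06


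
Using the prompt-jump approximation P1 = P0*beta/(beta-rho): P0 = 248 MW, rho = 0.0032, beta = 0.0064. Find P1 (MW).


P1/P0 = beta / (beta - rho)
P1/P0 = 0.0064 / (0.0064 - 0.0032) = 2.000000
P1 = 248 * 2.000000 = 496.00 MW

496.00


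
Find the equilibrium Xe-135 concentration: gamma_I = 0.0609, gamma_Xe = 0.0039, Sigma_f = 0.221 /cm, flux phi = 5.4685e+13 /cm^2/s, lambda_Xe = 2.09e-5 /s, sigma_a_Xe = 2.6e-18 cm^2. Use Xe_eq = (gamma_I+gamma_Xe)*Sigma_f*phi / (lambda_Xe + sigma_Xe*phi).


Xe_eq = (gamma_I + gamma_Xe) * Sigma_f * phi / (lambda_Xe + sigma_Xe * phi)
Numerator = (0.0609 + 0.0039) * 0.221 * 5.4685e+13 = 7.831329e+11
Denominator = 2.09e-5 + 2.6e-18 * 5.4685e+13 = 1.630810e-04
Xe_eq = 7.831329e+11 / 1.630810e-04 = 4.8021e+15 /cm^3

4.8021e+15


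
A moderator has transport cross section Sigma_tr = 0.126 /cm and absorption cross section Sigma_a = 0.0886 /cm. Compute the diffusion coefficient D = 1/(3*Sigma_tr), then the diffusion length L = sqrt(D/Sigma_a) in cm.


D = 1 / (3 * Sigma_tr) = 1 / (3 * 0.126) = 2.645503 cm
L = sqrt(D / Sigma_a)
L = sqrt(2.645503 / 0.0886)
L = 5.4643 cm

5.4643


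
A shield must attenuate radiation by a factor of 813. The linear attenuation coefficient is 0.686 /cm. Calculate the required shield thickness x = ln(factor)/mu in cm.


x = ln(factor) / mu
x = ln(813) / 0.686
x = 9.7678 cm

9.7678


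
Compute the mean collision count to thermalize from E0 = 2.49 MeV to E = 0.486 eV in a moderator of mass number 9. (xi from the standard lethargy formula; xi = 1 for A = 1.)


xi = 1 + (A-1)^2/(2A)*ln((A-1)/(A+1)) = 0.2066007 (for A = 9)
n = ln(E0/E) / xi
n = ln(2.49e6 / 0.486) / 0.2066007
n = ln(5.123457e+06) / 0.2066007 = 74.779

74.779


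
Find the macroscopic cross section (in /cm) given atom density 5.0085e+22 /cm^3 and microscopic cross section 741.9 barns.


Sigma = N * sigma_barns * 1e-24
Sigma = 5.0085e+22 * 741.9 * 1e-24
Sigma = 37.158 /cm

37.158


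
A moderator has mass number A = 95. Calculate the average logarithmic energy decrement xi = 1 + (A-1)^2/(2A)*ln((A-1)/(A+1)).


xi = 1 + (A-1)^2/(2A) * ln((A-1)/(A+1))
xi = 1 + (95-1)^2/(2*95) * ln((95-1)/(95 +1))
xi = 0.020906

0.020906


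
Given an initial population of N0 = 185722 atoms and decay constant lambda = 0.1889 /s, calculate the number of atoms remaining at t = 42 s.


N = N0 * exp(-lambda * t)
N = 185722 * exp(-0.1889 * 42)
N = 66.567

66.567


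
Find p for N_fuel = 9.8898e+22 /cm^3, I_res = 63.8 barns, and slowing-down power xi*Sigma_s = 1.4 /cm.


p = exp(-N * I * 1e-24 / (xi*Sigma_s))
p = exp(-9.8898e+22 * 63.8 * 1e-24 / 1.4)
p = 0.011032

0.011032


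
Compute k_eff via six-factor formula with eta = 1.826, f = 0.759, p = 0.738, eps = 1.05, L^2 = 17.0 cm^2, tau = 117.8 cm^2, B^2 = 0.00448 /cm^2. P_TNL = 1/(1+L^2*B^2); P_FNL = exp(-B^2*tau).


k_inf = eta*f*p*eps = 1.826*0.759*0.738*1.05 = 1.073960
P_TNL = 1/(1 + L^2*B^2) = 1/(1 + 17.0*0.00448) = 0.9292299
P_FNL = exp(-B^2*tau) = exp(-0.00448*117.8) = 0.5899344
k_eff = k_inf * P_TNL * P_FNL = 1.073960 * 0.9292299 * 0.5899344
k_eff = 0.58873

0.58873


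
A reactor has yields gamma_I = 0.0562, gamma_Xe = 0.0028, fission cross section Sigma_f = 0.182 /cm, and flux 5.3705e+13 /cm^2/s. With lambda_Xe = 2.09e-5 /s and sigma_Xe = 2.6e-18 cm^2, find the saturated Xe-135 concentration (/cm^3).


Xe_eq = (gamma_I + gamma_Xe) * Sigma_f * phi / (lambda_Xe + sigma_Xe * phi)
Numerator = (0.0562 + 0.0028) * 0.182 * 5.3705e+13 = 5.766843e+11
Denominator = 2.09e-5 + 2.6e-18 * 5.3705e+13 = 1.605330e-04
Xe_eq = 5.766843e+11 / 1.605330e-04 = 3.5923e+15 /cm^3

3.5923e+15


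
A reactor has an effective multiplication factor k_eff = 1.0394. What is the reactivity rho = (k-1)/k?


rho = (k_eff - 1) / k_eff
rho = (1.0394 - 1) / 1.0394
rho = 0.037906

0.037906


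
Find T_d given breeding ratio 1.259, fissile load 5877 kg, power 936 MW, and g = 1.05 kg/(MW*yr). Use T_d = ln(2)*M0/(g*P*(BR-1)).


Breeding gain G = BR - 1 = 1.259 - 1 = 0.259
Fissile production rate = g * P * G = 1.05 * 936 * 0.259 = 254.5452 kg/yr
T_d = ln(2) * M0 / (g * P * G)
T_d = ln(2) * 5877 / 254.5452 = 16.004 yr

16.004


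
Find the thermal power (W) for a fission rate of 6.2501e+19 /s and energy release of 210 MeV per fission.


P = fission_rate * E_MeV * 1.602e-13
P = 6.2501e+19 * 210 * 1.602e-13
P = 2.1027e+09 W

2.1027e+09


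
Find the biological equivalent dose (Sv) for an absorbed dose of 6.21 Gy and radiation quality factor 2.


H = D * Q
H = 6.21 * 2
H = 12.420 Sv

12.420


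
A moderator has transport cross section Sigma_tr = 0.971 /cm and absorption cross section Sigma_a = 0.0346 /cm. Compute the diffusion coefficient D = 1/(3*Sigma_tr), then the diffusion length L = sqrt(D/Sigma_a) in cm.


D = 1 / (3 * Sigma_tr) = 1 / (3 * 0.971) = 0.3432887 cm
L = sqrt(D / Sigma_a)
L = sqrt(0.3432887 / 0.0346)
L = 3.1499 cm

3.1499


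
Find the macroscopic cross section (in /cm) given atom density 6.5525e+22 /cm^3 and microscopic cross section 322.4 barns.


Sigma = N * sigma_barns * 1e-24
Sigma = 6.5525e+22 * 322.4 * 1e-24
Sigma = 21.125 /cm

21.125


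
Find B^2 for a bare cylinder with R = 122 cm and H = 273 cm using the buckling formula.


B^2 = (2.405/R)^2 + (pi/H)^2
B^2 = (2.405/122)^2 + (pi/273)^2
B^2 = 5.2103e-04 /cm^2

5.2103e-04


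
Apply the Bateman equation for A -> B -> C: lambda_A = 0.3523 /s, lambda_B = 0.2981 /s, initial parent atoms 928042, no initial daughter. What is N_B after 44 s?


N_B(t) = lambda_A * N_A0 / (lambda_B - lambda_A) * [exp(-lambda_A*t) - exp(-lambda_B*t)]
exp(-0.3523*44) = 1.853166e-07; exp(-0.2981*44) = 2.011962e-06
N_B = 0.3523 * 928042 / (0.2981 - 0.3523) * (1.853166e-07 - 2.011962e-06)
N_B = 11.019

11.019


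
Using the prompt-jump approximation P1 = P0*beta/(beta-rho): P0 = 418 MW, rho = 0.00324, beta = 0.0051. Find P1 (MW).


P1/P0 = beta / (beta - rho)
P1/P0 = 0.0051 / (0.0051 - 0.00324) = 2.741935
P1 = 418 * 2.741935 = 1146.1 MW

1146.1


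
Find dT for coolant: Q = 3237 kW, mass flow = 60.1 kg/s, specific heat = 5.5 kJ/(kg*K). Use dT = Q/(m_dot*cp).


dT = Q / (m_dot * cp)
dT = 3237 / (60.1 * 5.5)
dT = 9.7928 C

9.7928


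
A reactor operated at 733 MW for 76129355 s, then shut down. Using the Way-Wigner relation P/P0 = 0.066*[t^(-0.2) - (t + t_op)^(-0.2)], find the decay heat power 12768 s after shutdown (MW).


P/P0 = 0.066 * [t^(-0.2) - (t + t_op)^(-0.2)]
P/P0 = 0.066 * [12768^(-0.2) - (12768 + 76129355)^(-0.2)]
P/P0 = 0.066 * [0.1509299 - 0.02652620] = 0.008210644
P = 733 * 0.008210644 = 6.0184 MW

6.0184


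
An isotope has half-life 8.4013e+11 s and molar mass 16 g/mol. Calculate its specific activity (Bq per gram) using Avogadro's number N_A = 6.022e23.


lambda = ln(2) / t_half = ln(2) / 8.4013e+11 = 8.250475e-13 /s
SA = lambda * N_A / M
SA = 8.250475e-13 * 6.022e23 / 16
SA = 3.1053e+10 Bq/g

3.1053e+10


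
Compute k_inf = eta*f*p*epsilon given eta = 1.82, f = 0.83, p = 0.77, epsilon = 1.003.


k_inf = eta * f * p * epsilon
k_inf = 1.82 * 0.83 * 0.77 * 1.003
k_inf = 1.1667

1.1667


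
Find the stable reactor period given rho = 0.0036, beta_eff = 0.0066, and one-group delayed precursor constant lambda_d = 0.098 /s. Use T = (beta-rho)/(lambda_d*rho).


T = (beta - rho) / (lambda_d * rho)
T = (0.0066 - 0.0036) / (0.098 * 0.0036)
T = 8.5034 s

8.5034


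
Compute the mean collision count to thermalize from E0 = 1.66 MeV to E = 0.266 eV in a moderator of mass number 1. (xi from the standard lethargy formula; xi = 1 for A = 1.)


xi = 1 + (A-1)^2/(2A)*ln((A-1)/(A+1)) = 1 (for A = 1)
n = ln(E0/E) / xi
n = ln(1.66e6 / 0.266) / 1
n = ln(6.240602e+06) / 1 = 15.647

15.647


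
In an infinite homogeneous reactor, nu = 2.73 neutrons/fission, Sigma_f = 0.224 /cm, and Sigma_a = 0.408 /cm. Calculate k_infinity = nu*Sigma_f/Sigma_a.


k_inf = nu * Sigma_f / Sigma_a
k_inf = 2.73 * 0.224 / 0.408
k_inf = 1.4988

1.4988


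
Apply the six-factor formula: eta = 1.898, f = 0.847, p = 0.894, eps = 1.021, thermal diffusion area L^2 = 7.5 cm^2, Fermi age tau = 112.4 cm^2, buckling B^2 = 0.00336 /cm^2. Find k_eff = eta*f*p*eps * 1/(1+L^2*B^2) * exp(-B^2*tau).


k_inf = eta*f*p*eps = 1.898*0.847*0.894*1.021 = 1.467381
P_TNL = 1/(1 + L^2*B^2) = 1/(1 + 7.5*0.00336) = 0.9754194
P_FNL = exp(-B^2*tau) = exp(-0.00336*112.4) = 0.6854608
k_eff = k_inf * P_TNL * P_FNL = 1.467381 * 0.9754194 * 0.6854608
k_eff = 0.98111

0.98111


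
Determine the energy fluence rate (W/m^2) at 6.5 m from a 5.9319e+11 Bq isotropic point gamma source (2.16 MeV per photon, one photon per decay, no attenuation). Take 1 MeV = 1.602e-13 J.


psi = A * E * 1.602e-13 / (4*pi*r^2)
psi = 5.9319e+11 * 2.16 * 1.602e-13 / (4*pi*6.5^2)
psi = 3.8661e-04 W/m^2

3.8661e-04


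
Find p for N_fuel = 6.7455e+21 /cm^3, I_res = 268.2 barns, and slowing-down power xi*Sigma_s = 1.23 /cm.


p = exp(-N * I * 1e-24 / (xi*Sigma_s))
p = exp(-6.7455e+21 * 268.2 * 1e-24 / 1.23)
p = 0.22973

0.22973


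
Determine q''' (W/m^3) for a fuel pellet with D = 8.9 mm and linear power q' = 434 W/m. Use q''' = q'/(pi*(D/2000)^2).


r = D / 2 / 1000 = 8.9 / 2 / 1000 = 0.00445 m
q''' = q' / (pi * r^2)
q''' = 434 / (pi * 0.00445^2)
q''' = 6.9762e+06 W/m^3

6.9762e+06


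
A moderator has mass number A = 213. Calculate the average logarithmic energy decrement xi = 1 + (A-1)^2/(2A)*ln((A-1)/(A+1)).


xi = 1 + (A-1)^2/(2A) * ln((A-1)/(A+1))
xi = 1 + (213-1)^2/(2*213) * ln((213-1)/(213 +1))
xi = 0.0093604

0.0093604


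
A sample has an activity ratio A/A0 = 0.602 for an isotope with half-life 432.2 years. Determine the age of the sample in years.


lambda = ln(2) / t_half = ln(2) / 432.2 = 0.001603765 /yr
t = -ln(A/A0) / lambda
t = -ln(0.602) / 0.001603765
t = 316.44 yr

316.44


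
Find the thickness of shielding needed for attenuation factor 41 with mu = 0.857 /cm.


x = ln(factor) / mu
x = ln(41) / 0.857
x = 4.3332 cm

4.3332


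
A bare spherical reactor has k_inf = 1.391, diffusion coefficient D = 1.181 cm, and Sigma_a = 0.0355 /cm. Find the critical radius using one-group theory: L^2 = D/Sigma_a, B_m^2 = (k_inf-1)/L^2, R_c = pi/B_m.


L^2 = D / Sigma_a = 1.181 / 0.0355 = 33.26761 cm^2
B_m^2 = (k_inf - 1) / L^2 = (1.391 - 1) / 33.26761 = 0.01175317 /cm^2
For a bare sphere: B_g = pi/R, so R_c = pi / sqrt(B_m^2)
R_c = pi / sqrt(0.01175317) = 28.978 cm

28.978


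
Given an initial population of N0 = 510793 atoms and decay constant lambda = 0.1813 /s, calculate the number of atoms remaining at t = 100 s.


N = N0 * exp(-lambda * t)
N = 510793 * exp(-0.1813 * 100)
N = 0.0068310

0.0068310


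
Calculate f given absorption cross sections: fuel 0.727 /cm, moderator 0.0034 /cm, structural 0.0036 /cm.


f = Sigma_a_fuel / (Sigma_a_fuel + Sigma_a_mod + Sigma_a_other)
f = 0.727 / (0.727 + 0.0034 + 0.0036)
f = 0.99046

0.99046


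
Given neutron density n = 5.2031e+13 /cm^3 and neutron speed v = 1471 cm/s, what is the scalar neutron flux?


phi = n * v
phi = 5.2031e+13 * 1471
phi = 7.6538e+16 /cm^2/s

7.6538e+16


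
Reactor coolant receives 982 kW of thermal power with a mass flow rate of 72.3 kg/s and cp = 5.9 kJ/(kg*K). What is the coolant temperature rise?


dT = Q / (m_dot * cp)
dT = 982 / (72.3 * 5.9)
dT = 2.3021 C

2.3021


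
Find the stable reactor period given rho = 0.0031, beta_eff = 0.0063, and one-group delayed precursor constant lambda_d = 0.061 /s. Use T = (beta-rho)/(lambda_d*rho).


T = (beta - rho) / (lambda_d * rho)
T = (0.0063 - 0.0031) / (0.061 * 0.0031)
T = 16.922 s

16.922


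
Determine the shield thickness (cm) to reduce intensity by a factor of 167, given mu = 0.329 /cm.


x = ln(factor) / mu
x = ln(167) / 0.329
x = 15.556 cm

15.556


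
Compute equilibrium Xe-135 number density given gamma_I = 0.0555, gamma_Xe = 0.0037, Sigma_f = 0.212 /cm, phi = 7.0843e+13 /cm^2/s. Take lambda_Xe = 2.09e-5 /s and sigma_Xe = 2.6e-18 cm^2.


Xe_eq = (gamma_I + gamma_Xe) * Sigma_f * phi / (lambda_Xe + sigma_Xe * phi)
Numerator = (0.0555 + 0.0037) * 0.212 * 7.0843e+13 = 8.891080e+11
Denominator = 2.09e-5 + 2.6e-18 * 7.0843e+13 = 2.050918e-04
Xe_eq = 8.891080e+11 / 2.050918e-04 = 4.3352e+15 /cm^3

4.3352e+15


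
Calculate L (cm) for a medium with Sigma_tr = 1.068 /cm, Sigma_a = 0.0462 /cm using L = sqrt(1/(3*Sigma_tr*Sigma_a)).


D = 1 / (3 * Sigma_tr) = 1 / (3 * 1.068) = 0.3121099 cm
L = sqrt(D / Sigma_a)
L = sqrt(0.3121099 / 0.0462)
L = 2.5992 cm

2.5992


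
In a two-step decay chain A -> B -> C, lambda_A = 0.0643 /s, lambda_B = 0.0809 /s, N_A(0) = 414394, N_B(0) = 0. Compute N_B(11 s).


N_B(t) = lambda_A * N_A0 / (lambda_B - lambda_A) * [exp(-lambda_A*t) - exp(-lambda_B*t)]
exp(-0.0643*11) = 0.4929734; exp(-0.0809*11) = 0.4106968
N_B = 0.0643 * 414394 / (0.0809 - 0.0643) * (0.4929734 - 0.4106968)
N_B = 132067

132067


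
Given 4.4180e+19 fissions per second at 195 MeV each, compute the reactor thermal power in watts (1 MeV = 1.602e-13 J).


P = fission_rate * E_MeV * 1.602e-13
P = 4.4180e+19 * 195 * 1.602e-13
P = 1.3801e+09 W

1.3801e+09


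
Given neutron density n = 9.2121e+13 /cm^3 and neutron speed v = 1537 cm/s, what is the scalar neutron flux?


phi = n * v
phi = 9.2121e+13 * 1537
phi = 1.4159e+17 /cm^2/s

1.4159e+17


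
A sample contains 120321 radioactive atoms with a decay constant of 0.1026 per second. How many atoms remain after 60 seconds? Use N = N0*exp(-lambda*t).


N = N0 * exp(-lambda * t)
N = 120321 * exp(-0.1026 * 60)
N = 255.17

255.17


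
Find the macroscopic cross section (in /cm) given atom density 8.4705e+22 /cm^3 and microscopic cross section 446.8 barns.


Sigma = N * sigma_barns * 1e-24
Sigma = 8.4705e+22 * 446.8 * 1e-24
Sigma = 37.846 /cm

37.846


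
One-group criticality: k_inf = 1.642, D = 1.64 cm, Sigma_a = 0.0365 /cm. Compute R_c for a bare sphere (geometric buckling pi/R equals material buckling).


L^2 = D / Sigma_a = 1.64 / 0.0365 = 44.93151 cm^2
B_m^2 = (k_inf - 1) / L^2 = (1.642 - 1) / 44.93151 = 0.01428841 /cm^2
For a bare sphere: B_g = pi/R, so R_c = pi / sqrt(B_m^2)
R_c = pi / sqrt(0.01428841) = 26.282 cm

26.282


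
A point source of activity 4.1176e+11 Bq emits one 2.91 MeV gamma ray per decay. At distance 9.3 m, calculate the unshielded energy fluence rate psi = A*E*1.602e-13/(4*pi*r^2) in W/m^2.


psi = A * E * 1.602e-13 / (4*pi*r^2)
psi = 4.1176e+11 * 2.91 * 1.602e-13 / (4*pi*9.3^2)
psi = 1.7661e-04 W/m^2

1.7661e-04


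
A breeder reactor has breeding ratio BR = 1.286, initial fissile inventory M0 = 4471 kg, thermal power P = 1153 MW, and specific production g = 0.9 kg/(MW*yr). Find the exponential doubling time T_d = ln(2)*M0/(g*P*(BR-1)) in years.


Breeding gain G = BR - 1 = 1.286 - 1 = 0.286
Fissile production rate = g * P * G = 0.9 * 1153 * 0.286 = 296.7822 kg/yr
T_d = ln(2) * M0 / (g * P * G)
T_d = ln(2) * 4471 / 296.7822 = 10.442 yr

10.442


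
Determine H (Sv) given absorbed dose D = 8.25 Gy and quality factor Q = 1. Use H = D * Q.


H = D * Q
H = 8.25 * 1
H = 8.2500 Sv

8.2500


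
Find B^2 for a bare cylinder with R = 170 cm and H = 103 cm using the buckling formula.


B^2 = (2.405/R)^2 + (pi/H)^2
B^2 = (2.405/170)^2 + (pi/103)^2
B^2 = 0.0011304 /cm^2

0.0011304


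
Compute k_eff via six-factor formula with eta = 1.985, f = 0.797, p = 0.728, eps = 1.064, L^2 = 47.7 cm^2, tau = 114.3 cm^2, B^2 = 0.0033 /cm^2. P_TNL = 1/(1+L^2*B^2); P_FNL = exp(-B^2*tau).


k_inf = eta*f*p*eps = 1.985*0.797*0.728*1.064 = 1.225439
P_TNL = 1/(1 + L^2*B^2) = 1/(1 + 47.7*0.0033) = 0.8639981
P_FNL = exp(-B^2*tau) = exp(-0.0033*114.3) = 0.6857858
k_eff = k_inf * P_TNL * P_FNL = 1.225439 * 0.8639981 * 0.6857858
k_eff = 0.72609

0.72609


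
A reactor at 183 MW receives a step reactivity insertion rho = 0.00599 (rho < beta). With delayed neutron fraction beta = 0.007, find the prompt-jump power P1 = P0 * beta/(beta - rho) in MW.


P1/P0 = beta / (beta - rho)
P1/P0 = 0.007 / (0.007 - 0.00599) = 6.930693
P1 = 183 * 6.930693 = 1268.3 MW

1268.3


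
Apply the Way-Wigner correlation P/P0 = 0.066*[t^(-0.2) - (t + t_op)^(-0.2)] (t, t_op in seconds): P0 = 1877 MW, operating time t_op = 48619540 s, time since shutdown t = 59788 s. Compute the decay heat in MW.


P/P0 = 0.066 * [t^(-0.2) - (t + t_op)^(-0.2)]
P/P0 = 0.066 * [59788^(-0.2) - (59788 + 48619540)^(-0.2)]
P/P0 = 0.066 * [0.1108351 - 0.02900889] = 0.005400530
P = 1877 * 0.005400530 = 10.137 MW

10.137


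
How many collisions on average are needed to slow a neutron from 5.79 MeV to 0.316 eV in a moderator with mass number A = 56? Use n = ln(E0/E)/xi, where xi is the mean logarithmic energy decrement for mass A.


xi = 1 + (A-1)^2/(2A)*ln((A-1)/(A+1)) = 0.03529286 (for A = 56)
n = ln(E0/E) / xi
n = ln(5.79e6 / 0.316) / 0.03529286
n = ln(1.832278e+07) / 0.03529286 = 473.85

473.85


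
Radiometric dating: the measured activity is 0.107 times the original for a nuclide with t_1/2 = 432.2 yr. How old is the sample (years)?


lambda = ln(2) / t_half = ln(2) / 432.2 = 0.001603765 /yr
t = -ln(A/A0) / lambda
t = -ln(0.107) / 0.001603765
t = 1393.5 yr

1393.5


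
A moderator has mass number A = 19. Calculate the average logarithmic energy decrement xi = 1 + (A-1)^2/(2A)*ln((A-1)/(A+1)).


xi = 1 + (A-1)^2/(2A) * ln((A-1)/(A+1))
xi = 1 + (19-1)^2/(2*19) * ln((19-1)/(19 +1))
xi = 0.10166

0.10166


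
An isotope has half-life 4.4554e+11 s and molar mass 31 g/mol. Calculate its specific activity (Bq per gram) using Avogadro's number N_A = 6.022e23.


lambda = ln(2) / t_half = ln(2) / 4.4554e+11 = 1.555746e-12 /s
SA = lambda * N_A / M
SA = 1.555746e-12 * 6.022e23 / 31
SA = 3.0222e+10 Bq/g

3.0222e+10


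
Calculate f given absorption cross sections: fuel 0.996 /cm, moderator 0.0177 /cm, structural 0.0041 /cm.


f = Sigma_a_fuel / (Sigma_a_fuel + Sigma_a_mod + Sigma_a_other)
f = 0.996 / (0.996 + 0.0177 + 0.0041)
f = 0.97858

0.97858


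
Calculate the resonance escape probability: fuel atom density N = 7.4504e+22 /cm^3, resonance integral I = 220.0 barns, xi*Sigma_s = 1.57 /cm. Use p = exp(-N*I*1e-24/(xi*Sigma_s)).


p = exp(-N * I * 1e-24 / (xi*Sigma_s))
p = exp(-7.4504e+22 * 220.0 * 1e-24 / 1.57)
p = 2.9238e-05

2.9238e-05
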